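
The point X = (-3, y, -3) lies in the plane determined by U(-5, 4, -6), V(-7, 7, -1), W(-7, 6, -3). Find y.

Coplanarity requires UV · (UW × UX) = 0.
UV = (-2, 3, 5), UW = (-2, 2, 3); the triple product is linear in y with coefficient -4 and constant term 20.
Setting it to zero: y = 5.

5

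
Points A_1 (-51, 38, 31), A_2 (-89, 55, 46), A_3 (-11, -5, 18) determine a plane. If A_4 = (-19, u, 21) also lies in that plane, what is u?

0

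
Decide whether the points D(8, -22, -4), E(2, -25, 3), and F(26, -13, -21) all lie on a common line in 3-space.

DE = (-6, -3, 7), DF = (18, 9, -17).
Comparing components 2 and 3: (-3)(-17) − (7)(9) = -12 ≠ 0, so DE and DF are not parallel and the points are not collinear.

No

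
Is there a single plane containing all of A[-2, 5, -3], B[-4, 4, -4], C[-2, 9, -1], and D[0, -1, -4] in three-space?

The four points are coplanar iff the 3×3 determinant with rows AB, AC, AD is zero.
Rows: (-2, -1, -1), (0, 4, 2), (2, -6, -1).
Expanding along the first row: (-2)(8) − (-1)(-4) + (-1)(-8) = -12.
Nonzero ⇒ not coplanar.

No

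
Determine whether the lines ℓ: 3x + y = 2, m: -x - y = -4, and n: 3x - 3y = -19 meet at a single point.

The three lines meet at one point iff the augmented coefficient matrix [aᵢ bᵢ cᵢ] has rank < 3, i.e. its determinant vanishes.
Here the determinant is 2.
Nonzero, so no common point exists.

No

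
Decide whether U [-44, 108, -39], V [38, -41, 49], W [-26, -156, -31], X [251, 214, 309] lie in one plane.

With U as base: UV = (82, -149, 88), UW = (18, -264, 8), UX = (295, 106, 348).
UW × UX = (-92720, -3904, 79788).
UV · (UW × UX) = 0.
The scalar triple product vanishes, so the four points are coplanar.

Yes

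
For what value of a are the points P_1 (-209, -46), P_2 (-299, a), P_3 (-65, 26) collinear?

-91

The three points are collinear iff det[P_1P_2; P_1P_3] = 0.
This determinant is linear in a: (-144)a + (-13104) = 0, so a = -91.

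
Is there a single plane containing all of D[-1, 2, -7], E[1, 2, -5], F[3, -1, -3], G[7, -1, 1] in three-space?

Yes

With D as base: DE = (2, 0, 2), DF = (4, -3, 4), DG = (8, -3, 8).
DF × DG = (-12, 0, 12).
DE · (DF × DG) = 0.
The scalar triple product vanishes, so the four points are coplanar.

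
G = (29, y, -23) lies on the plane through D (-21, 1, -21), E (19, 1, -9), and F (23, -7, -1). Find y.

Coplanarity requires DE · (DF × DG) = 0.
DE = (40, 0, 12), DF = (44, -8, 20); the triple product is linear in y with coefficient -272 and constant term 5712.
Setting it to zero: y = 21.

21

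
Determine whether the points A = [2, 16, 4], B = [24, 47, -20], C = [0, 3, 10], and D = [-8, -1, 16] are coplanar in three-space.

Yes

The four points are coplanar iff the 3×3 determinant with rows AB, AC, AD is zero.
Rows: (22, 31, -24), (-2, -13, 6), (-10, -17, 12).
Expanding along the first row: (22)(-54) − (31)(36) + (-24)(-96) = 0.
Zero determinant ⇒ coplanar.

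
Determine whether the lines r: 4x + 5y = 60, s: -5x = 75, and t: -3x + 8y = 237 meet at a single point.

Yes

Lines aᵢx + bᵢy = cᵢ with pairwise distinct directions are concurrent exactly when det[aᵢ bᵢ cᵢ] = 0.
Here the determinant is 0.
It vanishes, so the lines are concurrent at (-15, 24).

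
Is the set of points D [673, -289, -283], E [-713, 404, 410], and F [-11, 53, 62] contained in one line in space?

No

DE = (-1386, 693, 693), DF = (-684, 342, 345).
Comparing components 2 and 3: (693)(345) − (693)(342) = 2079 ≠ 0, so DE and DF are not parallel and the points are not collinear.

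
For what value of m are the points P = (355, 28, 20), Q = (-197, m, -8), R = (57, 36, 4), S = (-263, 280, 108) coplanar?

Normal to plane PRS: n = (4736, 36112, -70152); plane equation n·X = 1289376.
Requiring n·Q = 1289376: (36112)m + (-371776) = 1289376.
So m = 46.

46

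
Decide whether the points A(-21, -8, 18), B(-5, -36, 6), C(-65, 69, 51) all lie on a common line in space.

Yes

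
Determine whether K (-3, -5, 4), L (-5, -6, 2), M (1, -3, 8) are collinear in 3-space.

Yes

KL = (-2, -1, -2), KM = (4, 2, 4).
Each component of KM is -2 times the corresponding component of KL, so KM = -2·KL and the points are collinear.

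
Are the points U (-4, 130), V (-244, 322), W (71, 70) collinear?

UV = (-240, 192), UW = (75, -60).
det[UV; UW] = (-240)(-60) − (192)(75) = 0.
The determinant is zero, so the points are collinear.

Yes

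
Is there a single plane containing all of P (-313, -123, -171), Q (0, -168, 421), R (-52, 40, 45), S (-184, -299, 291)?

Yes

The four points are coplanar iff the 3×3 determinant with rows PQ, PR, PS is zero.
Rows: (313, -45, 592), (261, 163, 216), (129, -176, 462).
Expanding along the first row: (313)(113322) − (-45)(92718) + (592)(-66963) = 0.
Zero determinant ⇒ coplanar.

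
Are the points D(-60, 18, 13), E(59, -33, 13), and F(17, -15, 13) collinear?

Yes

DE = (119, -51, 0), DF = (77, -33, 0).
Each component of DF is 11/17 times the corresponding component of DE, so DF = 11/17·DE and the points are collinear.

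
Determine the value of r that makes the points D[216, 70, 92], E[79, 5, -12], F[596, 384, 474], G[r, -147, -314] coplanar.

-379

Normal to plane DEF: n = (7826, 12814, -18318); plane equation n·P = 902140.
Requiring n·G = 902140: (7826)r + (3868194) = 902140.
So r = -379.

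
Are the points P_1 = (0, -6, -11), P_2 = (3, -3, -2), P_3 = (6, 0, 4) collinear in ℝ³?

P_1P_2 = (3, 3, 9), P_1P_3 = (6, 6, 15).
P_1P_2 × P_1P_3 = (-9, 9, 0).
The cross product is nonzero, so the points do not lie on one line.

No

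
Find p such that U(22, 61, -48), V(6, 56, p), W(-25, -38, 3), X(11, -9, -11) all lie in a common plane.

-46

Normal to plane UWX: n = (-93, 1178, 2201); plane equation n·P = -35836.
Requiring n·V = -35836: (2201)p + (65410) = -35836.
So p = -46.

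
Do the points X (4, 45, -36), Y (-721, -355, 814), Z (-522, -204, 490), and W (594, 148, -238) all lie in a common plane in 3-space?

Yes

The four points are coplanar iff the 3×3 determinant with rows XY, XZ, XW is zero.
Rows: (-725, -400, 850), (-526, -249, 526), (590, 103, -202).
Expanding along the first row: (-725)(-3880) − (-400)(-204088) + (850)(92732) = 0.
Zero determinant ⇒ coplanar.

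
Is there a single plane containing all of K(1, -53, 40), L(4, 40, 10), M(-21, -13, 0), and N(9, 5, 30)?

A normal to the plane through K, L, M is n = KL × KM = (-2520, 780, 2166).
The plane has equation n·P = 42780. For N: n·N = 46200.
46200 ≠ 42780, so N is off the plane.

No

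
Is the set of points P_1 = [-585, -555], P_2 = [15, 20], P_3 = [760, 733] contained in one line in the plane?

P_1P_2 = (600, 575), P_1P_3 = (1345, 1288).
Twice the signed area of △P_1P_2P_3 is (600)(1288) − (575)(1345) = -575.
The area is nonzero, so the three points are not collinear.

No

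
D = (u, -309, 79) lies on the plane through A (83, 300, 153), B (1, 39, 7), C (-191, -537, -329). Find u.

105

A normal to the plane is n = AB × AC = (3600, 480, -2880).
D lies in the plane iff n · AD = 0.
This gives (3600)u + (-378000) = 0, so u = 105.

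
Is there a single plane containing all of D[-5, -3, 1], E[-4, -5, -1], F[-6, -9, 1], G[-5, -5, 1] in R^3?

No

With D as base: DE = (1, -2, -2), DF = (-1, -6, 0), DG = (0, -2, 0).
DF × DG = (0, 0, 2).
DE · (DF × DG) = -4.
Since -4 ≠ 0, the four points are not coplanar.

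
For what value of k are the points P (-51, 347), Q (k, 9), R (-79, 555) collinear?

Collinearity: (Q − P) must be parallel to (R − P) = (-28, 208).
Cross-multiplying the components: (k − (-51))·(208) = (-338)·(-28).
Solving gives k = -11/2.

-11/2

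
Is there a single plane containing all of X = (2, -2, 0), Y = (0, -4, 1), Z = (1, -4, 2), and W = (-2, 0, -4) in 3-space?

No

A normal to the plane through X, Y, Z is n = XY × XZ = (-2, 3, 2).
The plane has equation n·P = -10. For W: n·W = -4.
-4 ≠ -10, so W is off the plane.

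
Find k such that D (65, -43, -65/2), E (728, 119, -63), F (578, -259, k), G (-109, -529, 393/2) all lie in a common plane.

114

Normal to plane DEG: n = (22275, -146520, -294030); plane equation n·P = 17304210.
Requiring n·F = 17304210: (-294030)k + (50823630) = 17304210.
So k = 114.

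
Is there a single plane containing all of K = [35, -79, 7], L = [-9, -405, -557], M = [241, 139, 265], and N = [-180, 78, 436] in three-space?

With K as base: KL = (-44, -326, -564), KM = (206, 218, 258), KN = (-215, 157, 429).
KM × KN = (53016, -143844, 79212).
KL · (KM × KN) = -115128.
Since -115128 ≠ 0, the four points are not coplanar.

No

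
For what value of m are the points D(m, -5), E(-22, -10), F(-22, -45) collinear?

-22

Collinearity: (D − E) must be parallel to (F − E) = (0, -35).
Cross-multiplying the components: (m − (-22))·(-35) = (5)·(0).
Solving gives m = -22.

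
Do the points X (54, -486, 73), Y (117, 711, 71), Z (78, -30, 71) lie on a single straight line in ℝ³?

XY = (63, 1197, -2), XZ = (24, 456, -2).
Comparing components 2 and 3: (1197)(-2) − (-2)(456) = -1482 ≠ 0, so XY and XZ are not parallel and the points are not collinear.

No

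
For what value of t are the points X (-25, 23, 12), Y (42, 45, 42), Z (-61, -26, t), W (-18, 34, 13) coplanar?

Normal to plane XYW: n = (-308, 143, 583); plane equation n·P = 17985.
Requiring n·Z = 17985: (583)t + (15070) = 17985.
So t = 5.

5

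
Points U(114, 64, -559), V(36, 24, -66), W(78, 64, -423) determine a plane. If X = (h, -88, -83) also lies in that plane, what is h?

375/2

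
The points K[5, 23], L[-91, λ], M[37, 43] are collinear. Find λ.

-37

The three points are collinear iff det[KL; KM] = 0.
This determinant is linear in λ: (-32)λ + (-1184) = 0, so λ = -37.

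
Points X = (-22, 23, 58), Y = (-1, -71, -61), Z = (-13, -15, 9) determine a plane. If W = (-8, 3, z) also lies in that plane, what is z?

16

A normal to the plane is n = XY × XZ = (84, -42, 48).
W lies in the plane iff n · XW = 0.
This gives (48)z + (-768) = 0, so z = 16.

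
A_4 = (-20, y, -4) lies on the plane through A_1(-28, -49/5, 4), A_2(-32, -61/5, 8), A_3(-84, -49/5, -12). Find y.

Coplanarity requires A_1A_2 · (A_1A_3 × A_1A_4) = 0.
A_1A_2 = (-4, -12/5, 4), A_1A_3 = (-56, 0, -16); the triple product is linear in y with coefficient -288 and constant term -1440.
Setting it to zero: y = -5.

-5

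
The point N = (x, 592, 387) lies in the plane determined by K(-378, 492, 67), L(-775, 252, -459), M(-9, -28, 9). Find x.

-98

A normal to the plane is n = KL × KM = (-259600, -217120, 295000).
N lies in the plane iff n · KN = 0.
This gives (-259600)x + (-25440800) = 0, so x = -98.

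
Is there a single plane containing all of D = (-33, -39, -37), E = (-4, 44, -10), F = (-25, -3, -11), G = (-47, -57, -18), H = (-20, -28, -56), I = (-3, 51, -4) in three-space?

The plane through D, E, F has normal n = DE × DF = (1186, -538, 380) and equation n·P = -32216.
Checking the remaining points: n·G = -31916, n·H = -29936, n·I = -32516.
Since n·G = -31916 ≠ -32216, G is off the plane and the points are not all coplanar.

No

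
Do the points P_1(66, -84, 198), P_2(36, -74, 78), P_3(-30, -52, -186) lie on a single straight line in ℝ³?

Yes

P_1P_2 = (-30, 10, -120), P_1P_3 = (-96, 32, -384).
P_1P_2 × P_1P_3 = (0, 0, 0).
The cross product vanishes, so the three points are collinear.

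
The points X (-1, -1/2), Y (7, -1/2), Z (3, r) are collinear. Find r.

Collinearity: (Z − X) must be parallel to (Y − X) = (8, 0).
Cross-multiplying the components: (r − (-1/2))·(8) = (4)·(0).
Solving gives r = -1/2.

-1/2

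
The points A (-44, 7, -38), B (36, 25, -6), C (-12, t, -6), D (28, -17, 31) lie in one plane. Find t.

-5

Normal to plane ABD: n = (2010, -3216, -3216); plane equation n·P = 11256.
Requiring n·C = 11256: (-3216)t + (-4824) = 11256.
So t = -5.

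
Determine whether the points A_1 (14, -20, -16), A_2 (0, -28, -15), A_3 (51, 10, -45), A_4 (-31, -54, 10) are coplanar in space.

No

With A_1 as base: A_1A_2 = (-14, -8, 1), A_1A_3 = (37, 30, -29), A_1A_4 = (-45, -34, 26).
A_1A_3 × A_1A_4 = (-206, 343, 92).
A_1A_2 · (A_1A_3 × A_1A_4) = 232.
Since 232 ≠ 0, the four points are not coplanar.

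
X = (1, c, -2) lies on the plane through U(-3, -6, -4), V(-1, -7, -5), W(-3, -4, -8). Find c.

-10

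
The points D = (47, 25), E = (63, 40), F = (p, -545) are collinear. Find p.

Collinearity: (F − D) must be parallel to (E − D) = (16, 15).
Cross-multiplying the components: (p − 47)·(15) = (-570)·(16).
Solving gives p = -561.

-561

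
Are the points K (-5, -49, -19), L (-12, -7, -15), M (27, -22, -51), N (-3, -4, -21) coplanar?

No

The four points are coplanar iff the 3×3 determinant with rows KL, KM, KN is zero.
Rows: (-7, 42, 4), (32, 27, -32), (2, 45, -2).
Expanding along the first row: (-7)(1386) − (42)(0) + (4)(1386) = -4158.
Nonzero ⇒ not coplanar.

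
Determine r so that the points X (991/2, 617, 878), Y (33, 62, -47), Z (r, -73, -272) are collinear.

Direction XY = (-925/2, -555, -925). From the y-coordinate of Z, the parameter along the line is τ = (-73 − 617)/(-555) = 46/37.
Then r = 991/2 + 46/37·(-925/2) = -159/2.

-159/2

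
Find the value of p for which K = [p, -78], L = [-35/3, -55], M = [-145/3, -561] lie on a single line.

The three points are collinear iff det[KL; KM] = 0.
This determinant is linear in p: (506)p + (20240/3) = 0, so p = -40/3.

-40/3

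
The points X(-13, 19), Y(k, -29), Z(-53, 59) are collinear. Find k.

35

The three points are collinear iff det[XY; XZ] = 0.
This determinant is linear in k: (40)k + (-1400) = 0, so k = 35.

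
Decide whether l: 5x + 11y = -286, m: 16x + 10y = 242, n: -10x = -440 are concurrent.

No

Intersecting l and m: solving the 2×2 system gives (x, y) = (2761/63, -2893/63).
Substitute into n: (-10)(2761/63) + (0)(-2893/63) = -27610/63.
But n requires -440 ≠ -27610/63, so the three lines have no common point.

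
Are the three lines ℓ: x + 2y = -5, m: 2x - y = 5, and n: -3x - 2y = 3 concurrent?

Yes

Intersecting ℓ and m: solving the 2×2 system gives (x, y) = (1, -3).
Substitute into n: (-3)(1) + (-2)(-3) = 3.
This equals 3, so (1, -3) lies on all three lines and they are concurrent.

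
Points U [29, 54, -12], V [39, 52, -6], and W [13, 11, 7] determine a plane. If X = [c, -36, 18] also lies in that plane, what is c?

-25

The plane through U, V, W has equation 220x − 286y − 462z = -3520.
Substituting X: (220)c + (1980) = -3520, so c = -25.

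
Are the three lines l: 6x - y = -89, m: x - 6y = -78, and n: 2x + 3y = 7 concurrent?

No

Intersecting l and m: solving the 2×2 system gives (x, y) = (-456/35, 379/35).
Substitute into n: (2)(-456/35) + (3)(379/35) = 45/7.
But n requires 7 ≠ 45/7, so the three lines have no common point.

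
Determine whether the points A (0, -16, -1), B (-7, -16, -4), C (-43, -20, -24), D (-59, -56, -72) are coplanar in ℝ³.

With A as base: AB = (-7, 0, -3), AC = (-43, -4, -23), AD = (-59, -40, -71).
AC × AD = (-636, -1696, 1484).
AB · (AC × AD) = 0.
The scalar triple product vanishes, so the four points are coplanar.

Yes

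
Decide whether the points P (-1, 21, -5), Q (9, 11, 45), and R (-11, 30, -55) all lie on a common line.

No

PQ = (10, -10, 50), PR = (-10, 9, -50).
PQ × PR = (50, 0, -10).
The cross product is nonzero, so the points do not lie on one line.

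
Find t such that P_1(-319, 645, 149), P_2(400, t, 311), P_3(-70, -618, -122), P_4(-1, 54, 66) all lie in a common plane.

667

The points are coplanar iff P_1P_2 · (P_1P_3 × P_1P_4) = 0.
Expanding, this is linear in t: (-65511)t + (43695837) = 0.
So t = 667.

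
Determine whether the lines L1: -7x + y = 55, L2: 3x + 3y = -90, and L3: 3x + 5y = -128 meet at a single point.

The three lines meet at one point iff the augmented coefficient matrix [aᵢ bᵢ cᵢ] has rank < 3, i.e. its determinant vanishes.
Here the determinant is -18.
Nonzero, so no common point exists.

No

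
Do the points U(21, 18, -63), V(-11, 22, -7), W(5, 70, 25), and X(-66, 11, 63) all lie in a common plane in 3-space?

The four points are coplanar iff the 3×3 determinant with rows UV, UW, UX is zero.
Rows: (-32, 4, 56), (-16, 52, 88), (-87, -7, 126).
Expanding along the first row: (-32)(7168) − (4)(5640) + (56)(4636) = 7680.
Nonzero ⇒ not coplanar.

No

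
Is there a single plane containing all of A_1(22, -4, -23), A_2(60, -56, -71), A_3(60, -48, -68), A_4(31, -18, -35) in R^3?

A normal to the plane through A_1, A_2, A_3 is n = A_1A_2 × A_1A_3 = (228, -114, 304).
The plane has equation n·P = -1520. For A_4: n·A_4 = -1520.
Equal, so A_4 lies in the plane and all four are coplanar.

Yes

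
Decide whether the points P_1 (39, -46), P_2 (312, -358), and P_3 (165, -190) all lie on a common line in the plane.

P_1P_2 = (273, -312), P_1P_3 = (126, -144).
Twice the signed area of △P_1P_2P_3 is (273)(-144) − (-312)(126) = 0.
The triangle is degenerate (zero area), so the points are collinear.

Yes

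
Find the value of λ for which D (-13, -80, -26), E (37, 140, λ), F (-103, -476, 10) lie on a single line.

-46

Collinearity requires DE × DF = 0; each component is linear in λ.
The x-component gives (396)λ + (18216) = 0, so λ = -46.
The remaining components then also vanish.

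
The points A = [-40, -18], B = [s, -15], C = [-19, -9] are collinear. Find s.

-33

Collinearity: (B − A) must be parallel to (C − A) = (21, 9).
Cross-multiplying the components: (s − (-40))·(9) = (3)·(21).
Solving gives s = -33.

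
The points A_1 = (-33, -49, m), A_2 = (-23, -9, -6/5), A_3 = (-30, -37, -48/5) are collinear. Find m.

Collinearity requires A_1A_2 × A_1A_3 = 0; each component is linear in m.
The x-component gives (-28)m + (-1848/5) = 0, so m = -66/5.
The remaining components then also vanish.

-66/5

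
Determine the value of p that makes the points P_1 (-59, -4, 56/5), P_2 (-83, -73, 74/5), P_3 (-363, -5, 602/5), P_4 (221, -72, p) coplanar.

-472/5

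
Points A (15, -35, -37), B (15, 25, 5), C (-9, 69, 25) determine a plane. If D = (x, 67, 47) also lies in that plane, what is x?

43

The plane through A, B, C has equation −648x − 1008y + 1440z = -27720.
Substituting D: (-648)x + (144) = -27720, so x = 43.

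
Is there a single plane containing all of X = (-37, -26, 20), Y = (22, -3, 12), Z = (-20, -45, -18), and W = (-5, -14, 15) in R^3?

Yes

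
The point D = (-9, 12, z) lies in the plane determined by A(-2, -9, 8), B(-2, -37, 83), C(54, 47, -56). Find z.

-59

The plane through A, B, C has equation −2408x + 4200y + 1568z = -20440.
Substituting D: (1568)z + (72072) = -20440, so z = -59.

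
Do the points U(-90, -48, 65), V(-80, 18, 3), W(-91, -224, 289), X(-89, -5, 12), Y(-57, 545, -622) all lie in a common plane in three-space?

The plane through U, V, W has normal n = UV × UW = (3872, -2178, -1694) and equation n·P = -354046.
Checking the remaining points: n·X = -354046, n·Y = -354046.
All equal -354046, so all 5 points lie in one plane.

Yes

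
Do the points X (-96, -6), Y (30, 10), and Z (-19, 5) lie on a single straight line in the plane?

No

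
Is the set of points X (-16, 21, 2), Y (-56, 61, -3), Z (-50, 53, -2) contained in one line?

XY = (-40, 40, -5), XZ = (-34, 32, -4).
Comparing components 3 and 1: (-5)(-34) − (-40)(-4) = 10 ≠ 0, so XY and XZ are not parallel and the points are not collinear.

No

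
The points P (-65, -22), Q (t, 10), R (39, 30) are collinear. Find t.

-1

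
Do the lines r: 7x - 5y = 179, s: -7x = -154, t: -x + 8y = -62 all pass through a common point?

Intersecting r and s: solving the 2×2 system gives (x, y) = (22, -5).
Substitute into t: (-1)(22) + (8)(-5) = -62.
This equals -62, so (22, -5) lies on all three lines and they are concurrent.

Yes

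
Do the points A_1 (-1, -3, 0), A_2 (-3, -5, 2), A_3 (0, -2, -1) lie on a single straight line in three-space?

Yes

A_1A_2 = (-2, -2, 2), A_1A_3 = (1, 1, -1).
Each component of A_1A_3 is -1/2 times the corresponding component of A_1A_2, so A_1A_3 = -1/2·A_1A_2 and the points are collinear.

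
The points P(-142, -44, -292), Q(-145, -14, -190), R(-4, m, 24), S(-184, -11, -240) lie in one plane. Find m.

-31/2

Normal to plane PQS: n = (-1806, -4128, 1161); plane equation n·X = 99072.
Requiring n·R = 99072: (-4128)m + (35088) = 99072.
So m = -31/2.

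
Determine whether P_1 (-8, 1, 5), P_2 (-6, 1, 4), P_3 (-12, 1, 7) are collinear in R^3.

Yes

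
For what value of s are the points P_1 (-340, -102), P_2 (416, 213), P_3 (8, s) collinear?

43

The three points are collinear iff det[P_1P_2; P_1P_3] = 0.
This determinant is linear in s: (756)s + (-32508) = 0, so s = 43.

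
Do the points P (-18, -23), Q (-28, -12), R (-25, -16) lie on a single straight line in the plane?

No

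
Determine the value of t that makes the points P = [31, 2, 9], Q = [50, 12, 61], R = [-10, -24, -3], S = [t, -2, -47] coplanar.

21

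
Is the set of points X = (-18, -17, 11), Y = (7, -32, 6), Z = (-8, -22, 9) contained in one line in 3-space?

XY = (25, -15, -5), XZ = (10, -5, -2).
XY × XZ = (5, 0, 25).
The cross product is nonzero, so the points do not lie on one line.

No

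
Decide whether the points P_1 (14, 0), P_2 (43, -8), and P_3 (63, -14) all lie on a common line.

P_1P_2 = (29, -8), P_1P_3 = (49, -14).
Twice the signed area of △P_1P_2P_3 is (29)(-14) − (-8)(49) = -14.
The area is nonzero, so the three points are not collinear.

No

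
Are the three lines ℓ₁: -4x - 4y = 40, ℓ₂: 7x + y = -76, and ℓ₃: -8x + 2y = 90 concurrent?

Yes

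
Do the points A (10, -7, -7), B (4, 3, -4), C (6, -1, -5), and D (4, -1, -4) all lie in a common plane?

Yes

With A as base: AB = (-6, 10, 3), AC = (-4, 6, 2), AD = (-6, 6, 3).
AC × AD = (6, 0, 12).
AB · (AC × AD) = 0.
The scalar triple product vanishes, so the four points are coplanar.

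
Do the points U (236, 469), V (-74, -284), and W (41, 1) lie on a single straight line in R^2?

No

UV = (-310, -753), UW = (-195, -468).
Twice the signed area of △UVW is (-310)(-468) − (-753)(-195) = -1755.
The area is nonzero, so the three points are not collinear.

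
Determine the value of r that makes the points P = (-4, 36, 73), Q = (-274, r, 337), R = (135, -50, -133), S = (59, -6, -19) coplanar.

Coplanarity ⇔ det[PQ; PR; PS] = 0.
Expanding, this is linear in r: (-190)r + (95760) = 0.
So r = 504.

504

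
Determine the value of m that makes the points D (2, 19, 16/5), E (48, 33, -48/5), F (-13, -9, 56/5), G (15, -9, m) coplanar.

24/5

Normal to plane DEF: n = (-1232/5, -176, -1078); plane equation n·P = -36432/5.
Requiring n·G = -36432/5: (-1078)m + (-2112) = -36432/5.
So m = 24/5.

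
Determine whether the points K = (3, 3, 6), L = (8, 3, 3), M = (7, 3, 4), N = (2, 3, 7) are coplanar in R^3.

Yes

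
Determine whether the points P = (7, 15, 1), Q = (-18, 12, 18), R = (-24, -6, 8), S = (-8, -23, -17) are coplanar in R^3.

With P as base: PQ = (-25, -3, 17), PR = (-31, -21, 7), PS = (-15, -38, -18).
PR × PS = (644, -663, 863).
PQ · (PR × PS) = 560.
Since 560 ≠ 0, the four points are not coplanar.

No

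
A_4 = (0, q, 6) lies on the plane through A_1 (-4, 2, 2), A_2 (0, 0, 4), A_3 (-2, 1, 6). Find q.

Coplanarity requires A_1A_2 · (A_1A_3 × A_1A_4) = 0.
A_1A_2 = (4, -2, 2), A_1A_3 = (2, -1, 4); the triple product is linear in q with coefficient -12 and constant term 0.
Setting it to zero: q = 0.

0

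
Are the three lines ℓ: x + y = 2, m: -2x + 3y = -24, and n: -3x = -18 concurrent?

Yes

Intersecting ℓ and m: solving the 2×2 system gives (x, y) = (6, -4).
Substitute into n: (-3)(6) + (0)(-4) = -18.
This equals -18, so (6, -4) lies on all three lines and they are concurrent.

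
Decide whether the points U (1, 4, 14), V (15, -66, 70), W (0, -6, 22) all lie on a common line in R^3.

UV = (14, -70, 56), UW = (-1, -10, 8).
UV × UW = (0, -168, -210).
The cross product is nonzero, so the points do not lie on one line.

No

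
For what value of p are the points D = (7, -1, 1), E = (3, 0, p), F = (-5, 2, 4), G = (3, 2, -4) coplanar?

Normal to plane DFG: n = (-24, -72, -24); plane equation n·P = -120.
Requiring n·E = -120: (-24)p + (-72) = -120.
So p = 2.

2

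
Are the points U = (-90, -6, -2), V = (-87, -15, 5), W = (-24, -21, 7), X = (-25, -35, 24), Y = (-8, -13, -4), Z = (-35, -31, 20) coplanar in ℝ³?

No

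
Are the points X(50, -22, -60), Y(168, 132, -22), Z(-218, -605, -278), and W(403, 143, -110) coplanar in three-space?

No

The four points are coplanar iff the 3×3 determinant with rows XY, XZ, XW is zero.
Rows: (118, 154, 38), (-268, -583, -218), (353, 165, -50).
Expanding along the first row: (118)(65120) − (154)(90354) + (38)(161579) = -90354.
Nonzero ⇒ not coplanar.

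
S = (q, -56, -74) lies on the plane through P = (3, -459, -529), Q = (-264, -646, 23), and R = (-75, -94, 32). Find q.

A normal to the plane is n = PQ × PR = (-306387, 106731, -112041).
S lies in the plane iff n · PS = 0.
This gives (-306387)q + (-7046901) = 0, so q = -23.

-23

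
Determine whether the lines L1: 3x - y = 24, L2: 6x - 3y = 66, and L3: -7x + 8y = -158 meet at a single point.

The three lines meet at one point iff the augmented coefficient matrix [aᵢ bᵢ cᵢ] has rank < 3, i.e. its determinant vanishes.
Here the determinant is 0.
It vanishes, so the lines are concurrent at (2, -18).

Yes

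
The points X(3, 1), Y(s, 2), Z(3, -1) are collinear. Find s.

3

Collinearity: (Y − X) must be parallel to (Z − X) = (0, -2).
Cross-multiplying the components: (s − 3)·(-2) = (1)·(0).
Solving gives s = 3.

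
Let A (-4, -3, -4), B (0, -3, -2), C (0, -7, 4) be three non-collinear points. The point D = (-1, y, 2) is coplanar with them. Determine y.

The plane through A, B, C has equation 8x − 24y − 16z = 104.
Substituting D: (-24)y + (-40) = 104, so y = -6.

-6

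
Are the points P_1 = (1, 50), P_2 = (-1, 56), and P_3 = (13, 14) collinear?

P_1P_2 = (-2, 6), P_1P_3 = (12, -36).
det[P_1P_2; P_1P_3] = (-2)(-36) − (6)(12) = 0.
The determinant is zero, so the points are collinear.

Yes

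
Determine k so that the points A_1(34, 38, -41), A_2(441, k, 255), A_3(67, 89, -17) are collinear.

667

Direction A_1A_3 = (33, 51, 24). From the x-coordinate of A_2, the parameter along the line is τ = (441 − 34)/33 = 37/3.
Then k = 38 + 37/3·(51) = 667.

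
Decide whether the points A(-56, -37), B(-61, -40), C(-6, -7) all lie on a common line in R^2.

Yes

AB = (-5, -3), AC = (50, 30).
Twice the signed area of △ABC is (-5)(30) − (-3)(50) = 0.
The triangle is degenerate (zero area), so the points are collinear.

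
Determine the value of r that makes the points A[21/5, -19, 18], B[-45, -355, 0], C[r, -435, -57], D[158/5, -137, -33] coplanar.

Normal to plane ABD: n = (15012, -15012/5, 15012); plane equation n·P = 390312.
Requiring n·C = 390312: (15012)r + (450360) = 390312.
So r = -4.

-4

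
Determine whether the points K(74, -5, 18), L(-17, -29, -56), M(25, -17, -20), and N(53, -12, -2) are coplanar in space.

Yes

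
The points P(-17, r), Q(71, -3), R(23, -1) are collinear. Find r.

The three points are collinear iff det[PQ; PR] = 0.
This determinant is linear in r: (-48)r + (32) = 0, so r = 2/3.

2/3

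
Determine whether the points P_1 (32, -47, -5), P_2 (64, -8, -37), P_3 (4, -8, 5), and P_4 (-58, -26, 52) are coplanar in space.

No

A normal to the plane through P_1, P_2, P_3 is n = P_1P_2 × P_1P_3 = (1638, 576, 2340).
The plane has equation n·P = 13644. For P_4: n·P_4 = 11700.
11700 ≠ 13644, so P_4 is off the plane.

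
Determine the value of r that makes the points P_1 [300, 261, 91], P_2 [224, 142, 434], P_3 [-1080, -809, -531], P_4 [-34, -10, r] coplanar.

Normal to plane P_1P_2P_3: n = (441028, -520612, -82900); plane equation n·P = -11115232.
Requiring n·P_4 = -11115232: (-82900)r + (-9788832) = -11115232.
So r = 16.

16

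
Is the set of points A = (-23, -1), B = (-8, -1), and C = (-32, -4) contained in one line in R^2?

AB = (15, 0), AC = (-9, -3).
If collinear, AC would be a scalar multiple of AB. But (15)·(-3) ≠ (0)·(-9) (difference -45), so they are not parallel; the points are not collinear.

No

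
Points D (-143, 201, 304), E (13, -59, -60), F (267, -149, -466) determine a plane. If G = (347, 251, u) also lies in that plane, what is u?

-354

A normal to the plane is n = DE × DF = (72800, -29120, 52000).
G lies in the plane iff n · DG = 0.
This gives (52000)u + (18408000) = 0, so u = -354.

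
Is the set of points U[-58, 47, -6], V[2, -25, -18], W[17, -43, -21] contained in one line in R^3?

UV = (60, -72, -12), UW = (75, -90, -15).
UV × UW = (0, 0, 0).
The cross product vanishes, so the three points are collinear.

Yes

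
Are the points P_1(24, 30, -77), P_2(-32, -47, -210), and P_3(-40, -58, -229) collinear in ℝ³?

P_1P_2 = (-56, -77, -133), P_1P_3 = (-64, -88, -152).
Each component of P_1P_3 is 8/7 times the corresponding component of P_1P_2, so P_1P_3 = 8/7·P_1P_2 and the points are collinear.

Yes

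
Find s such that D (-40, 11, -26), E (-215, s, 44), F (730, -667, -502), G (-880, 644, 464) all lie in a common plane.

26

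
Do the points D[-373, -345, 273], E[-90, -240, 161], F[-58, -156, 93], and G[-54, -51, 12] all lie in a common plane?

Yes

With D as base: DE = (283, 105, -112), DF = (315, 189, -180), DG = (319, 294, -261).
DF × DG = (3591, 24795, 32319).
DE · (DF × DG) = 0.
The scalar triple product vanishes, so the four points are coplanar.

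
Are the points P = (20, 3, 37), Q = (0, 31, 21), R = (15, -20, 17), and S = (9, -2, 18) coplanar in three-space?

No

With P as base: PQ = (-20, 28, -16), PR = (-5, -23, -20), PS = (-11, -5, -19).
PR × PS = (337, 125, -228).
PQ · (PR × PS) = 408.
Since 408 ≠ 0, the four points are not coplanar.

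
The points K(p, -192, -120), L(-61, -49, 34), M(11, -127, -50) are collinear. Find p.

Direction LM = (72, -78, -84). From the y-coordinate of K, the parameter along the line is τ = (-192 − (-49))/(-78) = 11/6.
Then p = (-61) + 11/6·(72) = 71.

71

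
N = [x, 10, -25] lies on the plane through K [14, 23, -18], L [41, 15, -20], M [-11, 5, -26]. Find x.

Coplanarity requires KL · (KM × KN) = 0.
KL = (27, -8, -2), KM = (-25, -18, -8); the triple product is linear in x with coefficient 28 and constant term 952.
Setting it to zero: x = -34.

-34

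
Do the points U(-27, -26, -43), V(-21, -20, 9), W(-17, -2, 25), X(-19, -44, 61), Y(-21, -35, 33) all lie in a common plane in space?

No

The plane through U, V, W has normal n = UV × UW = (-840, 112, 84) and equation n·P = 16156.
Checking the remaining points: n·X = 16156, n·Y = 16492.
Since n·Y = 16492 ≠ 16156, Y is off the plane and the points are not all coplanar.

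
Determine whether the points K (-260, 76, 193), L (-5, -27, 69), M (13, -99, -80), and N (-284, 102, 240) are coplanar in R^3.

A normal to the plane through K, L, M is n = KL × KM = (6419, 35763, -16506).
The plane has equation n·P = -2136610. For N: n·N = -2136610.
Equal, so N lies in the plane and all four are coplanar.

Yes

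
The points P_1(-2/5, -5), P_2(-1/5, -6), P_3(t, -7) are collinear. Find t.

0

Collinearity: (P_3 − P_1) must be parallel to (P_2 − P_1) = (1/5, -1).
Cross-multiplying the components: (t − (-2/5))·(-1) = (-2)·(1/5).
Solving gives t = 0.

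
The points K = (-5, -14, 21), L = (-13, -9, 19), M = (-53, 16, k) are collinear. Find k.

9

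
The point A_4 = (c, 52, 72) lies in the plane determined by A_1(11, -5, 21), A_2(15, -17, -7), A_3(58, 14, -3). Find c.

Coplanarity requires A_1A_2 · (A_1A_3 × A_1A_4) = 0.
A_1A_2 = (4, -12, -28), A_1A_3 = (47, 19, -24); the triple product is linear in c with coefficient 820 and constant term -45920.
Setting it to zero: c = 56.

56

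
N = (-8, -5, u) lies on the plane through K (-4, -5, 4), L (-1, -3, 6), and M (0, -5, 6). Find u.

The plane through K, L, M has equation 4x + 2y − 8z = -58.
Substituting N: (-8)u + (-42) = -58, so u = 2.

2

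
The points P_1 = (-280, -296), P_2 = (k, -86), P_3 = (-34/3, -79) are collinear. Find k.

Collinearity: (P_2 − P_1) must be parallel to (P_3 − P_1) = (806/3, 217).
Cross-multiplying the components: (k − (-280))·(217) = (210)·(806/3).
Solving gives k = -20.

-20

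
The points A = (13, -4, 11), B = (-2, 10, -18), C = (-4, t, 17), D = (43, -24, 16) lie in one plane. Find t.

6

Normal to plane ABD: n = (-510, -795, -120); plane equation n·P = -4770.
Requiring n·C = -4770: (-795)t + (0) = -4770.
So t = 6.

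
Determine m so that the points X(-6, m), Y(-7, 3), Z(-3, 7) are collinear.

4

Collinearity: (X − Y) must be parallel to (Z − Y) = (4, 4).
Cross-multiplying the components: (m − 3)·(4) = (1)·(4).
Solving gives m = 4.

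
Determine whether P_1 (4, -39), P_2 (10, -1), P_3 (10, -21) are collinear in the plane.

P_1P_2 = (6, 38), P_1P_3 = (6, 18).
If collinear, P_1P_3 would be a scalar multiple of P_1P_2. But (6)·(18) ≠ (38)·(6) (difference -120), so they are not parallel; the points are not collinear.

No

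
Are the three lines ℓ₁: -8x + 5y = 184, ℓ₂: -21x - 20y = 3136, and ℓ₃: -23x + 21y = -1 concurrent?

Intersecting ℓ₁ and ℓ₂: solving the 2×2 system gives (x, y) = (-3872/53, -21224/265).
Substitute into ℓ₃: (-23)(-3872/53) + (21)(-21224/265) = -8/5.
But ℓ₃ requires -1 ≠ -8/5, so the three lines have no common point.

No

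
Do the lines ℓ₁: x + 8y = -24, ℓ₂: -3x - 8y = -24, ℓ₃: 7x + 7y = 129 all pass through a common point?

No

Intersecting ℓ₁ and ℓ₂: solving the 2×2 system gives (x, y) = (24, -6).
Substitute into ℓ₃: (7)(24) + (7)(-6) = 126.
But ℓ₃ requires 129 ≠ 126, so the three lines have no common point.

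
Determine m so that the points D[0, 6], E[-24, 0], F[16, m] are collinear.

10

The three points are collinear iff det[DE; DF] = 0.
This determinant is linear in m: (-24)m + (240) = 0, so m = 10.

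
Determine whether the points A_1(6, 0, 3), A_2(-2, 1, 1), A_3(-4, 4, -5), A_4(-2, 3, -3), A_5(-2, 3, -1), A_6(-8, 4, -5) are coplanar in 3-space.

The plane through A_1, A_2, A_3 has normal n = A_1A_2 × A_1A_3 = (0, -44, -22) and equation n·P = -66.
Checking the remaining points: n·A_4 = -66, n·A_5 = -110, n·A_6 = -66.
Since n·A_5 = -110 ≠ -66, A_5 is off the plane and the points are not all coplanar.

No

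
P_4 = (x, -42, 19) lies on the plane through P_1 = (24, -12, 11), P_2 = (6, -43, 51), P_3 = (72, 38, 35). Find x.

0

The plane through P_1, P_2, P_3 has equation −2744x + 2352y + 588z = -87612.
Substituting P_4: (-2744)x + (-87612) = -87612, so x = 0.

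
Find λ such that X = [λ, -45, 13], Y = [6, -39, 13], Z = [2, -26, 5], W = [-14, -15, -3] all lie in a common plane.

-30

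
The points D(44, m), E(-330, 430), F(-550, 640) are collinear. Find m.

The three points are collinear iff det[DE; DF] = 0.
This determinant is linear in m: (-220)m + (16060) = 0, so m = 73.

73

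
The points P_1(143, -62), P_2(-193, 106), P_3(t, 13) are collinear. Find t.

Collinearity: (P_3 − P_1) must be parallel to (P_2 − P_1) = (-336, 168).
Cross-multiplying the components: (t − 143)·(168) = (75)·(-336).
Solving gives t = -7.

-7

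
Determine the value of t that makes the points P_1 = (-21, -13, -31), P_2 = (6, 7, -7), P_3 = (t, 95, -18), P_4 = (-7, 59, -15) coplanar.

-13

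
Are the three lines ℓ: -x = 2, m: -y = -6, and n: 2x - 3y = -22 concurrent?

Yes

Lines aᵢx + bᵢy = cᵢ with pairwise distinct directions are concurrent exactly when det[aᵢ bᵢ cᵢ] = 0.
Here the determinant is 0.
It vanishes, so the lines are concurrent at (-2, 6).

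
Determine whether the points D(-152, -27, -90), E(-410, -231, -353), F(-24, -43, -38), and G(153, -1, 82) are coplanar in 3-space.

No

With D as base: DE = (-258, -204, -263), DF = (128, -16, 52), DG = (305, 26, 172).
DF × DG = (-4104, -6156, 8208).
DE · (DF × DG) = 155952.
Since 155952 ≠ 0, the four points are not coplanar.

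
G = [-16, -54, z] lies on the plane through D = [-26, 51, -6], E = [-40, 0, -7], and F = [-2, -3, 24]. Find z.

23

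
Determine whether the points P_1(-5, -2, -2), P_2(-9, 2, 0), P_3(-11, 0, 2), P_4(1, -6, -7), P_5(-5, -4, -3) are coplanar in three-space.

No

The plane through P_1, P_2, P_3 has normal n = P_1P_2 × P_1P_3 = (12, 4, 16) and equation n·P = -100.
Checking the remaining points: n·P_4 = -124, n·P_5 = -124.
Since n·P_4 = -124 ≠ -100, P_4 is off the plane and the points are not all coplanar.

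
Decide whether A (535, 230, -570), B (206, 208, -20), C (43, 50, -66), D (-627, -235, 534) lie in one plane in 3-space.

Yes

A normal to the plane through A, B, C is n = AB × AC = (87912, -104784, 48396).
The plane has equation n·P = -4653120. For D: n·D = -4653120.
Equal, so D lies in the plane and all four are coplanar.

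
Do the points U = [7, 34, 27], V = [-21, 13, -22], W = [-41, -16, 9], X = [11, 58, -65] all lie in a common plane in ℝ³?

Yes

The four points are coplanar iff the 3×3 determinant with rows UV, UW, UX is zero.
Rows: (-28, -21, -49), (-48, -50, -18), (4, 24, -92).
Expanding along the first row: (-28)(5032) − (-21)(4488) + (-49)(-952) = 0.
Zero determinant ⇒ coplanar.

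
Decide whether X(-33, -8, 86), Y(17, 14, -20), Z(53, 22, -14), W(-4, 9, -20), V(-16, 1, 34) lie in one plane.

Yes

The plane through X, Y, Z has normal n = XY × XZ = (980, -4116, -392) and equation n·P = -33124.
Checking the remaining points: n·W = -33124, n·V = -33124.
All equal -33124, so all 5 points lie in one plane.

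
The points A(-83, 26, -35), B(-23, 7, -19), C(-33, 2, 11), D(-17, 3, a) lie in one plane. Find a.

Normal to plane ABC: n = (-490, -1960, -490); plane equation n·P = 6860.
Requiring n·D = 6860: (-490)a + (2450) = 6860.
So a = -9.

-9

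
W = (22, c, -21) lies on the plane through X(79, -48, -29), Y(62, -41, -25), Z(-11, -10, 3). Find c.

The plane through X, Y, Z has equation 72x + 184y − 16z = -2680.
Substituting W: (184)c + (1920) = -2680, so c = -25.

-25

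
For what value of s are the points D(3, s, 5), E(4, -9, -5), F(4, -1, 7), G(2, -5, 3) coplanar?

-3

Coplanarity ⇔ det[DE; DF; DG] = 0.
Expanding, this is linear in s: (24)s + (72) = 0.
So s = -3.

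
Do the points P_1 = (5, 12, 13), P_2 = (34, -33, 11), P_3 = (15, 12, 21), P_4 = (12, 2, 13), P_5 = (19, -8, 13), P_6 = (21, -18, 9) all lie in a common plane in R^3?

Yes

The plane through P_1, P_2, P_3 has normal n = P_1P_2 × P_1P_3 = (-360, -252, 450) and equation n·P = 1026.
Checking the remaining points: n·P_4 = 1026, n·P_5 = 1026, n·P_6 = 1026.
All equal 1026, so all 6 points lie in one plane.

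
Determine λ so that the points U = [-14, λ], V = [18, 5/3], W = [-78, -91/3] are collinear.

-9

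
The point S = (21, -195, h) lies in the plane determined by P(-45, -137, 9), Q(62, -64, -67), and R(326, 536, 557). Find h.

A normal to the plane is n = PQ × PR = (91152, -86832, 44928).
S lies in the plane iff n · PS = 0.
This gives (44928)h + (10647936) = 0, so h = -237.

-237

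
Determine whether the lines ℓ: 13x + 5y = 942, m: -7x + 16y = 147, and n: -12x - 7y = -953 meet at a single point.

Intersecting ℓ and m: solving the 2×2 system gives (x, y) = (59, 35).
Substitute into n: (-12)(59) + (-7)(35) = -953.
This equals -953, so (59, 35) lies on all three lines and they are concurrent.

Yes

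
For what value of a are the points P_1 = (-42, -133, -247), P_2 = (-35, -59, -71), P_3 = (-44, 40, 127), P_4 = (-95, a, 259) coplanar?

The points are coplanar iff P_1P_2 · (P_1P_3 × P_1P_4) = 0.
Expanding, this is linear in a: (-2970)a + (439560) = 0.
So a = 148.

148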